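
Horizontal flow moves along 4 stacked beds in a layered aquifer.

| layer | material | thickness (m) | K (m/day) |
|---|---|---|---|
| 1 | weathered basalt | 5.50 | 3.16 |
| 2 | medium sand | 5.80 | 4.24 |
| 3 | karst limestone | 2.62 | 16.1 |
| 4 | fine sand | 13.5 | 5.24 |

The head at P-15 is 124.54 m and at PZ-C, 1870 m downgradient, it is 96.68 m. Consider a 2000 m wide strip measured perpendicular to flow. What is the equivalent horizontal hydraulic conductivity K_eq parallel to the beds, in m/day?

Flow is parallel to layering, so each bed carries its own Darcy discharge and the transmissivities add.
Σ(K_i·b_i) = 3.16×5.50 + 4.24×5.80 + 16.1×2.62 + 5.24×13.5 = 154.9 m²/day.
Total thickness b = 27.42 m, so K_eq = Σ(K_i·b_i)/b = 5.649 m/day.

5.65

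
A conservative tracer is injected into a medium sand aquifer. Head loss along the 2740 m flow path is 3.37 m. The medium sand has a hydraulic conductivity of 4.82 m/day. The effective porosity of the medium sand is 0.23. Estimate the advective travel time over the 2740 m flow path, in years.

Hydraulic gradient i = Δh / L = 3.37 / 2740 = 0.001230.
Darcy flux q = K · i = 4.820 × 0.001230 = 0.005928 m/day.
Seepage velocity v = q / n_e = 0.005928 / 0.23 = 0.02577 m/day.
Travel time t = L / v = 2740 / 0.02577 = 1.063e+05 days = 291.0 years.

291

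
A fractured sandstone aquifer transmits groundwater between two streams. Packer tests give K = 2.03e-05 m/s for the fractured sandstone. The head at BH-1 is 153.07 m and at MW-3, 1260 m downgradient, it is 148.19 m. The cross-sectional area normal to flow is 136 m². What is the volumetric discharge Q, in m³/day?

0.924

Convert K: 2.03e-05 m/s × 86400 = 1.754 m/day.
Hydraulic gradient i = (153.07 − 148.19) / 1260 = 4.88 / 1260 = 0.003873.
Darcy's law: Q = K · A · i = 1.754 × 136.0 × 0.003873 = 0.9238 m³/day.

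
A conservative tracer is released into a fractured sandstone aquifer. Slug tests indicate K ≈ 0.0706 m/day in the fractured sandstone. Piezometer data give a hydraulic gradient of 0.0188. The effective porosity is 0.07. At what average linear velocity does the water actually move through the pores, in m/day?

Hydraulic gradient i = 0.0188.
Darcy flux q = K · i = 0.07060 × 0.01880 = 0.001327 m/day.
Seepage velocity v = q / n_e = 0.001327 / 0.07 = 0.01896 m/day.

0.0190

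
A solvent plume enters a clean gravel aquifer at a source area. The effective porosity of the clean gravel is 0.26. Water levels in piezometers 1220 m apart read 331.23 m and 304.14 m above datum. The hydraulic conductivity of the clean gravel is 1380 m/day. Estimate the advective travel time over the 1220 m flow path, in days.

Hydraulic gradient i = (331.23 − 304.14) / 1220 = 27.09 / 1220 = 0.02220.
Darcy flux q = K · i = 1380 × 0.02220 = 30.64 m/day.
Seepage velocity v = q / n_e = 30.64 / 0.26 = 117.9 m/day.
Travel time t = L / v = 1220 / 117.9 = 10.35 days.

10.4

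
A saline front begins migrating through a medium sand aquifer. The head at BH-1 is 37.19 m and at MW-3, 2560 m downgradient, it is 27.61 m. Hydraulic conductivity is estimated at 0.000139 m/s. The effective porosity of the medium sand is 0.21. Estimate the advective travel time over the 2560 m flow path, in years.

Convert K: 0.000139 m/s × 86400 = 12.01 m/day.
Hydraulic gradient i = (37.19 − 27.61) / 2560 = 9.58 / 2560 = 0.003742.
Darcy flux q = K · i = 12.01 × 0.003742 = 0.04494 m/day.
Seepage velocity v = q / n_e = 0.04494 / 0.21 = 0.2140 m/day.
Travel time t = L / v = 2560 / 0.2140 = 11962 days = 32.75 years.

32.8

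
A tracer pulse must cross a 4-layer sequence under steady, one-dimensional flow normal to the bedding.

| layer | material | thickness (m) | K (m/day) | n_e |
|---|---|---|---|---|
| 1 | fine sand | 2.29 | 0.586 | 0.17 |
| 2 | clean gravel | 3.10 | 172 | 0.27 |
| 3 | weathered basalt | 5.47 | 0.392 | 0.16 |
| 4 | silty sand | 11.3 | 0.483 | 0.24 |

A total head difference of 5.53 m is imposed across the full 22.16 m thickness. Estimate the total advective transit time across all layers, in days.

With flow normal to the layers, continuity requires the same specific discharge q through every layer.
Σ(b_i/K_i) = 2.29/0.586 + 3.10/172 + 5.47/0.392 + 11.3/0.483 = 41.28 d.
q = Δh / Σ(b_i/K_i) = 5.53 / 41.28 = 0.1340 m/day.
In each layer the seepage velocity is v_i = q/n_i, so the layer transit time is t_i = b_i·n_i / q:
  layer 1 (fine sand): t_1 = 2.29 × 0.17 / 0.1340 = 2.906 d
  layer 2 (clean gravel): t_2 = 3.10 × 0.27 / 0.1340 = 6.247 d
  layer 3 (weathered basalt): t_3 = 5.47 × 0.16 / 0.1340 = 6.532 d
  layer 4 (silty sand): t_4 = 11.3 × 0.24 / 0.1340 = 20.24 d
Total t = Σ t_i = 35.93 days.

35.9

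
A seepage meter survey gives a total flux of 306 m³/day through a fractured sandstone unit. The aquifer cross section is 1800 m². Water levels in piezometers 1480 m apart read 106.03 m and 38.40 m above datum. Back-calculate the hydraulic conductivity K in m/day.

Hydraulic gradient i = (106.03 − 38.40) / 1480 = 67.63 / 1480 = 0.04570.
From Q = K·A·i, K = Q / (A·i) = 306 / (1800 × 0.04570) = 3.720 m/day.

3.72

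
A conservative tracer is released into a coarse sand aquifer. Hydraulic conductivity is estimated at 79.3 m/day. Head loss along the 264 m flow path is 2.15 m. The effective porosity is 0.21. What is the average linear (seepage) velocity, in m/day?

Hydraulic gradient i = Δh / L = 2.15 / 264 = 0.008144.
Darcy flux q = K · i = 79.30 × 0.008144 = 0.6458 m/day.
Seepage velocity v = q / n_e = 0.6458 / 0.21 = 3.075 m/day.

3.08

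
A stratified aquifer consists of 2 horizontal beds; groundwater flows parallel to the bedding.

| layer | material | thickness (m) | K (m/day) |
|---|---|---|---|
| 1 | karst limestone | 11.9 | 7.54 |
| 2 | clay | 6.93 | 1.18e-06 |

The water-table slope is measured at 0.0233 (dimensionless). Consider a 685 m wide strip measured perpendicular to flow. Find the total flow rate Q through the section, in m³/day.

Flow is parallel to layering, so each bed carries its own Darcy discharge and the transmissivities add.
Σ(K_i·b_i) = 7.54×11.9 + 1.18e-06×6.93 = 89.73 m²/day.
Hydraulic gradient i = 0.0233.
Q = Σ(K_i·b_i) · W · i = 89.73 × 685 × 0.02330 = 1432 m³/day.

1430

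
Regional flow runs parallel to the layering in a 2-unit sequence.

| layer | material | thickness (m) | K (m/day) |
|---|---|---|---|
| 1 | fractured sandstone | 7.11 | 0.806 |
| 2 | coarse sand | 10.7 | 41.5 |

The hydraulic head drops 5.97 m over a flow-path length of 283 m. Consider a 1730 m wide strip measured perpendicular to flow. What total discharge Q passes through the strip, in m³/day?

Flow is parallel to layering, so each bed carries its own Darcy discharge and the transmissivities add.
Σ(K_i·b_i) = 0.806×7.11 + 41.5×10.7 = 449.8 m²/day.
Hydraulic gradient i = Δh / L = 5.97 / 283 = 0.02110.
Q = Σ(K_i·b_i) · W · i = 449.8 × 1730 × 0.02110 = 16415 m³/day.

16400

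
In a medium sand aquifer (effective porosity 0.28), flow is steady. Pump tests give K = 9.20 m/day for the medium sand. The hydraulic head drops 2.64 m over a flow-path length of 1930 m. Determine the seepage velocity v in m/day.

0.0449

Hydraulic gradient i = Δh / L = 2.64 / 1930 = 0.001368.
Darcy flux q = K · i = 9.200 × 0.001368 = 0.01258 m/day.
Seepage velocity v = q / n_e = 0.01258 / 0.28 = 0.04494 m/day.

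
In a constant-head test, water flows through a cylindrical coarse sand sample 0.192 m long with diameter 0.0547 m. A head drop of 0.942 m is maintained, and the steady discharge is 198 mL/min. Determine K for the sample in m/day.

24.7

Cross-sectional area A = π·(d/2)² = π × (0.0547/2)² = 0.002350 m².
Convert discharge: 198 mL/min = 3.300e-06 m³/s.
Darcy's law rearranged: K = Q·L / (A·Δh) = 3.300e-06 × 0.192 / (0.002350 × 0.942) = 0.0002862 m/s = 24.73 m/day.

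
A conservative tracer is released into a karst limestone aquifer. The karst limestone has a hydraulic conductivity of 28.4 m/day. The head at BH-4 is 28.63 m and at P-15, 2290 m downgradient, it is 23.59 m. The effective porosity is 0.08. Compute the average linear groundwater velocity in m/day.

Hydraulic gradient i = (28.63 − 23.59) / 2290 = 5.04 / 2290 = 0.002201.
Darcy flux q = K · i = 28.40 × 0.002201 = 0.06250 m/day.
Seepage velocity v = q / n_e = 0.06250 / 0.08 = 0.7813 m/day.

0.781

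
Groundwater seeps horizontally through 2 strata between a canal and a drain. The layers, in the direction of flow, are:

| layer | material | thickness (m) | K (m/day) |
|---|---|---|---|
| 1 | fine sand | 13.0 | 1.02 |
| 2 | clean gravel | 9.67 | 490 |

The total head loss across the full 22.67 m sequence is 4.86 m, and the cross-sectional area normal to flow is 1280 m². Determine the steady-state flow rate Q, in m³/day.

487

Flow is perpendicular to layering, so the layers act in series and the equivalent K is the thickness-weighted harmonic mean.
Total thickness L = 13.0 + 9.67 = 22.67 m.
Σ(b_i/K_i) = 13.0/1.02 + 9.67/490 = 12.76 d.
K_eq = L / Σ(b_i/K_i) = 22.67 / 12.76 = 1.776 m/day.
Q = K_eq · A · (Δh/L) = 1.776 × 1280 × (4.86/22.67) = 487.3 m³/day.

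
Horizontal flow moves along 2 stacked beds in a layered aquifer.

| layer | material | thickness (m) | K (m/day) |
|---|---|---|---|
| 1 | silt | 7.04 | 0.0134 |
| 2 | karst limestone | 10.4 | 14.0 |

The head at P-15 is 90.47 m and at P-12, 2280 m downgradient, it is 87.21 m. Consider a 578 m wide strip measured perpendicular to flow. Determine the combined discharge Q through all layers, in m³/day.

Flow is parallel to layering, so each bed carries its own Darcy discharge and the transmissivities add.
Σ(K_i·b_i) = 0.0134×7.04 + 14.0×10.4 = 145.7 m²/day.
Hydraulic gradient i = (90.47 − 87.21) / 2280 = 3.26 / 2280 = 0.001430.
Q = Σ(K_i·b_i) · W · i = 145.7 × 578 × 0.001430 = 120.4 m³/day.

120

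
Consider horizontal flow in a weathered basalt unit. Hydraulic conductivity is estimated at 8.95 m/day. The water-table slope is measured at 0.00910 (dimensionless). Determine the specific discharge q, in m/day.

0.0814

Hydraulic gradient i = 0.00910.
Specific discharge q = K · i = 8.950 × 0.009100 = 0.08145 m/day.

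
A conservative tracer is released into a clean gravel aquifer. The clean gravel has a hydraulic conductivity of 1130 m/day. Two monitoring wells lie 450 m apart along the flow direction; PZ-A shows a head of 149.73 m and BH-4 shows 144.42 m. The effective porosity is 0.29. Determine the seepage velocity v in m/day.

46.0

Hydraulic gradient i = (149.73 − 144.42) / 450 = 5.31 / 450 = 0.01180.
Darcy flux q = K · i = 1130 × 0.01180 = 13.33 m/day.
Seepage velocity v = q / n_e = 13.33 / 0.29 = 45.98 m/day.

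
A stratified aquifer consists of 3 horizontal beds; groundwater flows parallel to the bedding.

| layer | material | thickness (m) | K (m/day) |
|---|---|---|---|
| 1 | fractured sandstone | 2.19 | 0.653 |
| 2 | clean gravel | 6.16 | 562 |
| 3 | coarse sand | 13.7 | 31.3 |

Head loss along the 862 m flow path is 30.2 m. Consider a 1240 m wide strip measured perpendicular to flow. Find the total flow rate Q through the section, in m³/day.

Flow is parallel to layering, so each bed carries its own Darcy discharge and the transmissivities add.
Σ(K_i·b_i) = 0.653×2.19 + 562×6.16 + 31.3×13.7 = 3892 m²/day.
Hydraulic gradient i = Δh / L = 30.2 / 862 = 0.03503.
Q = Σ(K_i·b_i) · W · i = 3892 × 1240 × 0.03503 = 1.691e+05 m³/day.

169000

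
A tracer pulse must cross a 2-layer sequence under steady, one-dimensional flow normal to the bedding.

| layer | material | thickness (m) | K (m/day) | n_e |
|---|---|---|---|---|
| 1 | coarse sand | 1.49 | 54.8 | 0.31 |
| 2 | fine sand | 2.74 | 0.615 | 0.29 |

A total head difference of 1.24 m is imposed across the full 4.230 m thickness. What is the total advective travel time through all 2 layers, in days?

With flow normal to the layers, continuity requires the same specific discharge q through every layer.
Σ(b_i/K_i) = 1.49/54.8 + 2.74/0.615 = 4.482 d.
q = Δh / Σ(b_i/K_i) = 1.24 / 4.482 = 0.2766 m/day.
In each layer the seepage velocity is v_i = q/n_i, so the layer transit time is t_i = b_i·n_i / q:
  layer 1 (coarse sand): t_1 = 1.49 × 0.31 / 0.2766 = 1.670 d
  layer 2 (fine sand): t_2 = 2.74 × 0.29 / 0.2766 = 2.872 d
Total t = Σ t_i = 4.542 days.

4.54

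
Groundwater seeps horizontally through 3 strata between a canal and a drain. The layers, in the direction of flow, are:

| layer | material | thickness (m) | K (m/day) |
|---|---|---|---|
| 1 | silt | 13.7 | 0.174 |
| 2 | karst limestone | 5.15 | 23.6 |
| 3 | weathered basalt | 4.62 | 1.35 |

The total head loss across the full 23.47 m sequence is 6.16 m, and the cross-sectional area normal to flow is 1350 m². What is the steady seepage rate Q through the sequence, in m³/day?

101

Flow is perpendicular to layering, so the layers act in series and the equivalent K is the thickness-weighted harmonic mean.
Total thickness L = 13.7 + 5.15 + 4.62 = 23.47 m.
Σ(b_i/K_i) = 13.7/0.174 + 5.15/23.6 + 4.62/1.35 = 82.38 d.
K_eq = L / Σ(b_i/K_i) = 23.47 / 82.38 = 0.2849 m/day.
Q = K_eq · A · (Δh/L) = 0.2849 × 1350 × (6.16/23.47) = 101.0 m³/day.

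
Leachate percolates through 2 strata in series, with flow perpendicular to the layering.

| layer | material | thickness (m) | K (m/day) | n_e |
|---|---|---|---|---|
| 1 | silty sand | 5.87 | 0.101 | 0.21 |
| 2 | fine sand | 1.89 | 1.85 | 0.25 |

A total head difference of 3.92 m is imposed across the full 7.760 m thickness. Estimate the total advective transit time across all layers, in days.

With flow normal to the layers, continuity requires the same specific discharge q through every layer.
Σ(b_i/K_i) = 5.87/0.101 + 1.89/1.85 = 59.14 d.
q = Δh / Σ(b_i/K_i) = 3.92 / 59.14 = 0.06628 m/day.
In each layer the seepage velocity is v_i = q/n_i, so the layer transit time is t_i = b_i·n_i / q:
  layer 1 (silty sand): t_1 = 5.87 × 0.21 / 0.06628 = 18.60 d
  layer 2 (fine sand): t_2 = 1.89 × 0.25 / 0.06628 = 7.129 d
Total t = Σ t_i = 25.73 days.

25.7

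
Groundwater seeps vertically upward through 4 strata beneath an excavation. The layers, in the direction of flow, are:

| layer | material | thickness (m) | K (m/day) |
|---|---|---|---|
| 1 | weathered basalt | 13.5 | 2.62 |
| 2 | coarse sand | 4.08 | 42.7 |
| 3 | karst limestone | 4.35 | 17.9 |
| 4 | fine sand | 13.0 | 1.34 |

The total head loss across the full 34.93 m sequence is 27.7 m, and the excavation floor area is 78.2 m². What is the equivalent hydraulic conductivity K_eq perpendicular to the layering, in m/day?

2.30

Flow is perpendicular to layering, so the layers act in series and the equivalent K is the thickness-weighted harmonic mean.
Total thickness L = 13.5 + 4.08 + 4.35 + 13.0 = 34.93 m.
Σ(b_i/K_i) = 13.5/2.62 + 4.08/42.7 + 4.35/17.9 + 13.0/1.34 = 15.19 d.
K_eq = L / Σ(b_i/K_i) = 34.93 / 15.19 = 2.299 m/day.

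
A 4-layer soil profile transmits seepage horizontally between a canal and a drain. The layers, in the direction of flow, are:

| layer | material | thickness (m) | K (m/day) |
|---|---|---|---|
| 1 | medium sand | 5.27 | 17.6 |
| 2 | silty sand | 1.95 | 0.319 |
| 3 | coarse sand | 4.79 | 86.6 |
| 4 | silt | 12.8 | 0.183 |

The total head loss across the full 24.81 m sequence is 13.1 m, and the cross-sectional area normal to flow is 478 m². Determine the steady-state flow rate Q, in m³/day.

81.9

Flow is perpendicular to layering, so the layers act in series and the equivalent K is the thickness-weighted harmonic mean.
Total thickness L = 5.27 + 1.95 + 4.79 + 12.8 = 24.81 m.
Σ(b_i/K_i) = 5.27/17.6 + 1.95/0.319 + 4.79/86.6 + 12.8/0.183 = 76.41 d.
K_eq = L / Σ(b_i/K_i) = 24.81 / 76.41 = 0.3247 m/day.
Q = K_eq · A · (Δh/L) = 0.3247 × 478 × (13.1/24.81) = 81.95 m³/day.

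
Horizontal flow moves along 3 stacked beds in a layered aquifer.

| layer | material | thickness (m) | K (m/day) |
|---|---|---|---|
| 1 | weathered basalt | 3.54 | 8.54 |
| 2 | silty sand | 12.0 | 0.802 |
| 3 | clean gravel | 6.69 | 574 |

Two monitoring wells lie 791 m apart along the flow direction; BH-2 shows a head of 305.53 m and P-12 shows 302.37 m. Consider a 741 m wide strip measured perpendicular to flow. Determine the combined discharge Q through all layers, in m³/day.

Flow is parallel to layering, so each bed carries its own Darcy discharge and the transmissivities add.
Σ(K_i·b_i) = 8.54×3.54 + 0.802×12.0 + 574×6.69 = 3880 m²/day.
Hydraulic gradient i = (305.53 − 302.37) / 791 = 3.16 / 791 = 0.003995.
Q = Σ(K_i·b_i) · W · i = 3880 × 741 × 0.003995 = 11486 m³/day.

11500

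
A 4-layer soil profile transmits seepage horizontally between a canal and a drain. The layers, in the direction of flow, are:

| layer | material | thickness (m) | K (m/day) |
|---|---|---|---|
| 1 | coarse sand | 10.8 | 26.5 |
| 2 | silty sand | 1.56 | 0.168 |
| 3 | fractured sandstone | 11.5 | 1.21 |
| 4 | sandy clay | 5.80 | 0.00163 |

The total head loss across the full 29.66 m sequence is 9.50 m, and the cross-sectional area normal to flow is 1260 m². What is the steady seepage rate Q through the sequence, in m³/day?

3.35

Flow is perpendicular to layering, so the layers act in series and the equivalent K is the thickness-weighted harmonic mean.
Total thickness L = 10.8 + 1.56 + 11.5 + 5.80 = 29.66 m.
Σ(b_i/K_i) = 10.8/26.5 + 1.56/0.168 + 11.5/1.21 + 5.80/0.00163 = 3577 d.
K_eq = L / Σ(b_i/K_i) = 29.66 / 3577 = 0.008291 m/day.
Q = K_eq · A · (Δh/L) = 0.008291 × 1260 × (9.50/29.66) = 3.346 m³/day.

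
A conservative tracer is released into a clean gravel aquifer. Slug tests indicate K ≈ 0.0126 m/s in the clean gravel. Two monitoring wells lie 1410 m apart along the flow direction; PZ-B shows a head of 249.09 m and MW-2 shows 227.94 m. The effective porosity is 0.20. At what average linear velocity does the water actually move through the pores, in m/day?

Convert K: 0.0126 m/s × 86400 = 1089 m/day.
Hydraulic gradient i = (249.09 − 227.94) / 1410 = 21.15 / 1410 = 0.01500.
Darcy flux q = K · i = 1089 × 0.01500 = 16.33 m/day.
Seepage velocity v = q / n_e = 16.33 / 0.20 = 81.65 m/day.

81.6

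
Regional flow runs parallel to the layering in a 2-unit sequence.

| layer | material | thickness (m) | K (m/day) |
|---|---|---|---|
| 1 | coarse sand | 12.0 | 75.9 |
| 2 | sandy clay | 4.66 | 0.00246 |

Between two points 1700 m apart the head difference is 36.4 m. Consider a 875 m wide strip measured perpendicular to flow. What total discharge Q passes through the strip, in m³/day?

17100

Flow is parallel to layering, so each bed carries its own Darcy discharge and the transmissivities add.
Σ(K_i·b_i) = 75.9×12.0 + 0.00246×4.66 = 910.8 m²/day.
Hydraulic gradient i = Δh / L = 36.4 / 1700 = 0.02141.
Q = Σ(K_i·b_i) · W · i = 910.8 × 875 × 0.02141 = 17064 m³/day.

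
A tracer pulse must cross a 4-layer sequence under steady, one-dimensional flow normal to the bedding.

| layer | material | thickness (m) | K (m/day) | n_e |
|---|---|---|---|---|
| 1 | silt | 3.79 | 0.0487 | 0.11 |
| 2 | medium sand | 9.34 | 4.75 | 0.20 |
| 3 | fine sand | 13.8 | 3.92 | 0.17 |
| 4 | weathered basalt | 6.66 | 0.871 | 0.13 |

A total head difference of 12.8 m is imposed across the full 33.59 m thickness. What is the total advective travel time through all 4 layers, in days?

39.1

With flow normal to the layers, continuity requires the same specific discharge q through every layer.
Σ(b_i/K_i) = 3.79/0.0487 + 9.34/4.75 + 13.8/3.92 + 6.66/0.871 = 90.96 d.
q = Δh / Σ(b_i/K_i) = 12.8 / 90.96 = 0.1407 m/day.
In each layer the seepage velocity is v_i = q/n_i, so the layer transit time is t_i = b_i·n_i / q:
  layer 1 (silt): t_1 = 3.79 × 0.11 / 0.1407 = 2.962 d
  layer 2 (medium sand): t_2 = 9.34 × 0.20 / 0.1407 = 13.27 d
  layer 3 (fine sand): t_3 = 13.8 × 0.17 / 0.1407 = 16.67 d
  layer 4 (weathered basalt): t_4 = 6.66 × 0.13 / 0.1407 = 6.152 d
Total t = Σ t_i = 39.06 days.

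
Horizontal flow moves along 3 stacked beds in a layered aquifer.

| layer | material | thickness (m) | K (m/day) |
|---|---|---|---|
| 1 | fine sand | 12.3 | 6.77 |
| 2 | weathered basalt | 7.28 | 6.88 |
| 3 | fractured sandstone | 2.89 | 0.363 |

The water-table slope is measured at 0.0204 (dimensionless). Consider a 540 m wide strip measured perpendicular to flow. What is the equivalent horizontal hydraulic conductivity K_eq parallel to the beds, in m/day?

5.98

Flow is parallel to layering, so each bed carries its own Darcy discharge and the transmissivities add.
Σ(K_i·b_i) = 6.77×12.3 + 6.88×7.28 + 0.363×2.89 = 134.4 m²/day.
Total thickness b = 22.47 m, so K_eq = Σ(K_i·b_i)/b = 5.982 m/day.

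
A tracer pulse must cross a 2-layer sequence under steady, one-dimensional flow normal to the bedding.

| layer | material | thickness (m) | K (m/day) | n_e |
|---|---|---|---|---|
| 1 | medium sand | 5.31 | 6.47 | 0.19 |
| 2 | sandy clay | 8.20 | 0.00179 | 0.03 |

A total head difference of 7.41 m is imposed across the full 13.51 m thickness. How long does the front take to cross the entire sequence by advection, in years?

With flow normal to the layers, continuity requires the same specific discharge q through every layer.
Σ(b_i/K_i) = 5.31/6.47 + 8.20/0.00179 = 4582 d.
q = Δh / Σ(b_i/K_i) = 7.41 / 4582 = 0.001617 m/day.
In each layer the seepage velocity is v_i = q/n_i, so the layer transit time is t_i = b_i·n_i / q:
  layer 1 (medium sand): t_1 = 5.31 × 0.19 / 0.001617 = 623.8 d
  layer 2 (sandy clay): t_2 = 8.20 × 0.03 / 0.001617 = 152.1 d
Total t = Σ t_i = 775.9 days = 2.124 years.

2.12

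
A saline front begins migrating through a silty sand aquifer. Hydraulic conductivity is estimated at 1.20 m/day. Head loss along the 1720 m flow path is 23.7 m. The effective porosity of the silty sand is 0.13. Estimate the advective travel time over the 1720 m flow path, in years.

Hydraulic gradient i = Δh / L = 23.7 / 1720 = 0.01378.
Darcy flux q = K · i = 1.200 × 0.01378 = 0.01653 m/day.
Seepage velocity v = q / n_e = 0.01653 / 0.13 = 0.1272 m/day.
Travel time t = L / v = 1720 / 0.1272 = 13523 days = 37.02 years.

37.0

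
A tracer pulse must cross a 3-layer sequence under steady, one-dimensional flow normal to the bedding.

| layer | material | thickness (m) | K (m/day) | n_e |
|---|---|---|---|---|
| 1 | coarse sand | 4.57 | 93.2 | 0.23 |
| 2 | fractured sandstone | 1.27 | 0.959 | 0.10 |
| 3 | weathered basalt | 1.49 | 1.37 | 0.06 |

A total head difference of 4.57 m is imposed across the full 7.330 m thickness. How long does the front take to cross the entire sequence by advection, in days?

0.683

With flow normal to the layers, continuity requires the same specific discharge q through every layer.
Σ(b_i/K_i) = 4.57/93.2 + 1.27/0.959 + 1.49/1.37 = 2.461 d.
q = Δh / Σ(b_i/K_i) = 4.57 / 2.461 = 1.857 m/day.
In each layer the seepage velocity is v_i = q/n_i, so the layer transit time is t_i = b_i·n_i / q:
  layer 1 (coarse sand): t_1 = 4.57 × 0.23 / 1.857 = 0.5660 d
  layer 2 (fractured sandstone): t_2 = 1.27 × 0.10 / 1.857 = 0.06839 d
  layer 3 (weathered basalt): t_3 = 1.49 × 0.06 / 1.857 = 0.04814 d
Total t = Σ t_i = 0.6825 days.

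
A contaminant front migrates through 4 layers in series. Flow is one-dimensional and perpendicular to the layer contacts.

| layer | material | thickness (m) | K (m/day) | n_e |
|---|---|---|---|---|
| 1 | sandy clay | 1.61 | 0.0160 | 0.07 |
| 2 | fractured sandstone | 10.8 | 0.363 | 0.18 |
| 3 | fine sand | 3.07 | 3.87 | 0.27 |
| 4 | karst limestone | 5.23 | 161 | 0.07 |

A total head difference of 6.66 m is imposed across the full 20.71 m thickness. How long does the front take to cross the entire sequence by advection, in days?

With flow normal to the layers, continuity requires the same specific discharge q through every layer.
Σ(b_i/K_i) = 1.61/0.0160 + 10.8/0.363 + 3.07/3.87 + 5.23/161 = 131.2 d.
q = Δh / Σ(b_i/K_i) = 6.66 / 131.2 = 0.05076 m/day.
In each layer the seepage velocity is v_i = q/n_i, so the layer transit time is t_i = b_i·n_i / q:
  layer 1 (sandy clay): t_1 = 1.61 × 0.07 / 0.05076 = 2.220 d
  layer 2 (fractured sandstone): t_2 = 10.8 × 0.18 / 0.05076 = 38.30 d
  layer 3 (fine sand): t_3 = 3.07 × 0.27 / 0.05076 = 16.33 d
  layer 4 (karst limestone): t_4 = 5.23 × 0.07 / 0.05076 = 7.212 d
Total t = Σ t_i = 64.06 days.

64.1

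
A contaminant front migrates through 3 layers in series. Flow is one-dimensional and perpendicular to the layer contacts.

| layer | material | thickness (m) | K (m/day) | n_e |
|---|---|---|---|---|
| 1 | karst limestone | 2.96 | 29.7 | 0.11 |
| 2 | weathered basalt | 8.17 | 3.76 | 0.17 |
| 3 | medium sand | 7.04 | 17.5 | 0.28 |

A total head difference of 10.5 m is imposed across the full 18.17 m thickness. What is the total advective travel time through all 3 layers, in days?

With flow normal to the layers, continuity requires the same specific discharge q through every layer.
Σ(b_i/K_i) = 2.96/29.7 + 8.17/3.76 + 7.04/17.5 = 2.675 d.
q = Δh / Σ(b_i/K_i) = 10.5 / 2.675 = 3.925 m/day.
In each layer the seepage velocity is v_i = q/n_i, so the layer transit time is t_i = b_i·n_i / q:
  layer 1 (karst limestone): t_1 = 2.96 × 0.11 / 3.925 = 0.08294 d
  layer 2 (weathered basalt): t_2 = 8.17 × 0.17 / 3.925 = 0.3538 d
  layer 3 (medium sand): t_3 = 7.04 × 0.28 / 3.925 = 0.5022 d
Total t = Σ t_i = 0.9389 days.

0.939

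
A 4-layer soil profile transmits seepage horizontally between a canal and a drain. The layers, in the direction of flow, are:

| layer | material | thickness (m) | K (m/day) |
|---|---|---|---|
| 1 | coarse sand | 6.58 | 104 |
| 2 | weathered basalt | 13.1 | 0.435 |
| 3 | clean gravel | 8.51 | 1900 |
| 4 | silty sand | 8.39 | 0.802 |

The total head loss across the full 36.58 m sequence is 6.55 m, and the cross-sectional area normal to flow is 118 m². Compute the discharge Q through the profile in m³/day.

19.0

Flow is perpendicular to layering, so the layers act in series and the equivalent K is the thickness-weighted harmonic mean.
Total thickness L = 6.58 + 13.1 + 8.51 + 8.39 = 36.58 m.
Σ(b_i/K_i) = 6.58/104 + 13.1/0.435 + 8.51/1900 + 8.39/0.802 = 40.64 d.
K_eq = L / Σ(b_i/K_i) = 36.58 / 40.64 = 0.9000 m/day.
Q = K_eq · A · (Δh/L) = 0.9000 × 118 × (6.55/36.58) = 19.02 m³/day.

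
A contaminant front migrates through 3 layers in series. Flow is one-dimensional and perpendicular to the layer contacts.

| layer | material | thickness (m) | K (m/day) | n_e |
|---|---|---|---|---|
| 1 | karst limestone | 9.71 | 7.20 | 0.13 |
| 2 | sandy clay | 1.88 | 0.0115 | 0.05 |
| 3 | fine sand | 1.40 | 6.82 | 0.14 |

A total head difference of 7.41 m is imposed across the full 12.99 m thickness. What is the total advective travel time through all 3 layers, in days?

34.6

With flow normal to the layers, continuity requires the same specific discharge q through every layer.
Σ(b_i/K_i) = 9.71/7.20 + 1.88/0.0115 + 1.40/6.82 = 165.0 d.
q = Δh / Σ(b_i/K_i) = 7.41 / 165.0 = 0.04490 m/day.
In each layer the seepage velocity is v_i = q/n_i, so the layer transit time is t_i = b_i·n_i / q:
  layer 1 (karst limestone): t_1 = 9.71 × 0.13 / 0.04490 = 28.11 d
  layer 2 (sandy clay): t_2 = 1.88 × 0.05 / 0.04490 = 2.094 d
  layer 3 (fine sand): t_3 = 1.40 × 0.14 / 0.04490 = 4.365 d
Total t = Σ t_i = 34.57 days.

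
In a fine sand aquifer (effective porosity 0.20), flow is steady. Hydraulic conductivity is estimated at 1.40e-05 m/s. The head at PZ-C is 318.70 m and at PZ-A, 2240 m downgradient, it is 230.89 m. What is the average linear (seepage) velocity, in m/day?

Convert K: 1.40e-05 m/s × 86400 = 1.210 m/day.
Hydraulic gradient i = (318.70 − 230.89) / 2240 = 87.81 / 2240 = 0.03920.
Darcy flux q = K · i = 1.210 × 0.03920 = 0.04742 m/day.
Seepage velocity v = q / n_e = 0.04742 / 0.20 = 0.2371 m/day.

0.237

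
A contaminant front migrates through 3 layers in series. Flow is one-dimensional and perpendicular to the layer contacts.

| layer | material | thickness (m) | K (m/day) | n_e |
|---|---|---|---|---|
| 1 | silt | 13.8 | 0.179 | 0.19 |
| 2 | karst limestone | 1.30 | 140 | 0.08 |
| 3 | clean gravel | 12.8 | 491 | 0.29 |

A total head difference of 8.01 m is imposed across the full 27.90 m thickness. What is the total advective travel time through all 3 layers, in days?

With flow normal to the layers, continuity requires the same specific discharge q through every layer.
Σ(b_i/K_i) = 13.8/0.179 + 1.30/140 + 12.8/491 = 77.13 d.
q = Δh / Σ(b_i/K_i) = 8.01 / 77.13 = 0.1039 m/day.
In each layer the seepage velocity is v_i = q/n_i, so the layer transit time is t_i = b_i·n_i / q:
  layer 1 (silt): t_1 = 13.8 × 0.19 / 0.1039 = 25.25 d
  layer 2 (karst limestone): t_2 = 1.30 × 0.08 / 0.1039 = 1.001 d
  layer 3 (clean gravel): t_3 = 12.8 × 0.29 / 0.1039 = 35.74 d
Total t = Σ t_i = 61.99 days.

62.0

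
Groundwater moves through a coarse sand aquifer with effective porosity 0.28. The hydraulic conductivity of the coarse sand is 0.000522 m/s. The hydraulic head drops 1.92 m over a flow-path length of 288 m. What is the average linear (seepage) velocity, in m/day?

Convert K: 0.000522 m/s × 86400 = 45.10 m/day.
Hydraulic gradient i = Δh / L = 1.92 / 288 = 0.006667.
Darcy flux q = K · i = 45.10 × 0.006667 = 0.3007 m/day.
Seepage velocity v = q / n_e = 0.3007 / 0.28 = 1.074 m/day.

1.07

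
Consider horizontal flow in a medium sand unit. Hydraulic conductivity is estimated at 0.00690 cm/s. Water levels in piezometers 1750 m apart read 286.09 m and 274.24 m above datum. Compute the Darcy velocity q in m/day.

Convert K: 0.00690 cm/s × 864 = 5.962 m/day.
Hydraulic gradient i = (286.09 − 274.24) / 1750 = 11.85 / 1750 = 0.006771.
Specific discharge q = K · i = 5.962 × 0.006771 = 0.04037 m/day.

0.0404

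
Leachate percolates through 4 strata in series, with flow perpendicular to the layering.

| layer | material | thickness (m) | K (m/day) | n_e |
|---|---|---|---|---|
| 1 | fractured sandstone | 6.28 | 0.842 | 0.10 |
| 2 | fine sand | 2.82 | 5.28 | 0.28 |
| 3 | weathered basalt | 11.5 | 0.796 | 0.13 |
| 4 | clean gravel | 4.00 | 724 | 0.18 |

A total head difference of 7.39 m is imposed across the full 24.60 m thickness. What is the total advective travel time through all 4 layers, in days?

11.0

With flow normal to the layers, continuity requires the same specific discharge q through every layer.
Σ(b_i/K_i) = 6.28/0.842 + 2.82/5.28 + 11.5/0.796 + 4.00/724 = 22.45 d.
q = Δh / Σ(b_i/K_i) = 7.39 / 22.45 = 0.3292 m/day.
In each layer the seepage velocity is v_i = q/n_i, so the layer transit time is t_i = b_i·n_i / q:
  layer 1 (fractured sandstone): t_1 = 6.28 × 0.10 / 0.3292 = 1.907 d
  layer 2 (fine sand): t_2 = 2.82 × 0.28 / 0.3292 = 2.398 d
  layer 3 (weathered basalt): t_3 = 11.5 × 0.13 / 0.3292 = 4.541 d
  layer 4 (clean gravel): t_4 = 4.00 × 0.18 / 0.3292 = 2.187 d
Total t = Σ t_i = 11.03 days.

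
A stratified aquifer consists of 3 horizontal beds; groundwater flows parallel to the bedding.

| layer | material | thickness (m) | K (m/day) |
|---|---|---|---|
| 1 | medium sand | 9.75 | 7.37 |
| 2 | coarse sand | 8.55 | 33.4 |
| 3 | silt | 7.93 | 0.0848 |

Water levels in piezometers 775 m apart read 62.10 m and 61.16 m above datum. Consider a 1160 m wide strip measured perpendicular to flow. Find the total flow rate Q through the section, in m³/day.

504

Flow is parallel to layering, so each bed carries its own Darcy discharge and the transmissivities add.
Σ(K_i·b_i) = 7.37×9.75 + 33.4×8.55 + 0.0848×7.93 = 358.1 m²/day.
Hydraulic gradient i = (62.10 − 61.16) / 775 = 0.94 / 775 = 0.001213.
Q = Σ(K_i·b_i) · W · i = 358.1 × 1160 × 0.001213 = 503.8 m³/day.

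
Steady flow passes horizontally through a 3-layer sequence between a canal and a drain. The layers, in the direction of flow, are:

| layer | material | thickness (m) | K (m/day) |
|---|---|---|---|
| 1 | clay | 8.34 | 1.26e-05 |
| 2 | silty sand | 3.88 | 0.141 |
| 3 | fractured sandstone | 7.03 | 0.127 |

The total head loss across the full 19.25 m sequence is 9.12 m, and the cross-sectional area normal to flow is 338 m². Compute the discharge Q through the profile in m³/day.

0.00466

Flow is perpendicular to layering, so the layers act in series and the equivalent K is the thickness-weighted harmonic mean.
Total thickness L = 8.34 + 3.88 + 7.03 = 19.25 m.
Σ(b_i/K_i) = 8.34/1.26e-05 + 3.88/0.141 + 7.03/0.127 = 6.620e+05 d.
K_eq = L / Σ(b_i/K_i) = 19.25 / 6.620e+05 = 2.908e-05 m/day.
Q = K_eq · A · (Δh/L) = 2.908e-05 × 338 × (9.12/19.25) = 0.004657 m³/day.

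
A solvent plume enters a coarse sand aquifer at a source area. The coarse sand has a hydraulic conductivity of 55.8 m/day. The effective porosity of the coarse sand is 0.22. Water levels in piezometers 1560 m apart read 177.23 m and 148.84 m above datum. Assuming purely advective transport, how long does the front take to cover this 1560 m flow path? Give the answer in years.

0.925

Hydraulic gradient i = (177.23 − 148.84) / 1560 = 28.39 / 1560 = 0.01820.
Darcy flux q = K · i = 55.80 × 0.01820 = 1.015 m/day.
Seepage velocity v = q / n_e = 1.015 / 0.22 = 4.616 m/day.
Travel time t = L / v = 1560 / 4.616 = 338.0 days = 0.9253 years.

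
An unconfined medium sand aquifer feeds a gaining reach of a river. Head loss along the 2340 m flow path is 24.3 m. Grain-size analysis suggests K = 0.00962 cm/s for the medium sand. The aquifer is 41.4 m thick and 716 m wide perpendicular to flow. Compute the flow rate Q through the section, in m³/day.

2560

Convert K: 0.00962 cm/s × 864 = 8.312 m/day.
Cross-sectional area A = 716 × 41.4 = 29642 m².
Hydraulic gradient i = Δh / L = 24.3 / 2340 = 0.01038.
Darcy's law: Q = K · A · i = 8.312 × 29642 × 0.01038 = 2559 m³/day.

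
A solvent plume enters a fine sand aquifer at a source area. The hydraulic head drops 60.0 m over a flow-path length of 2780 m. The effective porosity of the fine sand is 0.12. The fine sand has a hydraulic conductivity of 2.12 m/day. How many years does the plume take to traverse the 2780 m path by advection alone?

20.0

Hydraulic gradient i = Δh / L = 60.0 / 2780 = 0.02158.
Darcy flux q = K · i = 2.120 × 0.02158 = 0.04576 m/day.
Seepage velocity v = q / n_e = 0.04576 / 0.12 = 0.3813 m/day.
Travel time t = L / v = 2780 / 0.3813 = 7291 days = 19.96 years.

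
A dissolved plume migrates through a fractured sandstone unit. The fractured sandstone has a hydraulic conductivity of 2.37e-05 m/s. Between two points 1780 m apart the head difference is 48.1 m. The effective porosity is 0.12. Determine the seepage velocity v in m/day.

Convert K: 2.37e-05 m/s × 86400 = 2.048 m/day.
Hydraulic gradient i = Δh / L = 48.1 / 1780 = 0.02702.
Darcy flux q = K · i = 2.048 × 0.02702 = 0.05533 m/day.
Seepage velocity v = q / n_e = 0.05533 / 0.12 = 0.4611 m/day.

0.461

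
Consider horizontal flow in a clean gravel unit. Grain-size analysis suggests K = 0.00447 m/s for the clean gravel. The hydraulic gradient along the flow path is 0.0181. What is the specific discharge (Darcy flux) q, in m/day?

6.99

Convert K: 0.00447 m/s × 86400 = 386.2 m/day.
Hydraulic gradient i = 0.0181.
Specific discharge q = K · i = 386.2 × 0.01810 = 6.990 m/day.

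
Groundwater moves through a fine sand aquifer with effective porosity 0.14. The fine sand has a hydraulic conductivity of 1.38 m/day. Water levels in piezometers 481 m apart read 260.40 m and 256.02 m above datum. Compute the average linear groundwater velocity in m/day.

Hydraulic gradient i = (260.40 − 256.02) / 481 = 4.38 / 481 = 0.009106.
Darcy flux q = K · i = 1.380 × 0.009106 = 0.01257 m/day.
Seepage velocity v = q / n_e = 0.01257 / 0.14 = 0.08976 m/day.

0.0898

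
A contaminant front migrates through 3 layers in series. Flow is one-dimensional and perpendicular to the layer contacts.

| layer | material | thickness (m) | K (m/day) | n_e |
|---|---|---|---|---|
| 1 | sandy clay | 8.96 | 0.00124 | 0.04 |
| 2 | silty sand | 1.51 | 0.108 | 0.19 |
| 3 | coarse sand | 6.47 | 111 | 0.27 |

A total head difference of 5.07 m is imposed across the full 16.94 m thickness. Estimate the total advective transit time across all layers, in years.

With flow normal to the layers, continuity requires the same specific discharge q through every layer.
Σ(b_i/K_i) = 8.96/0.00124 + 1.51/0.108 + 6.47/111 = 7240 d.
q = Δh / Σ(b_i/K_i) = 5.07 / 7240 = 0.0007003 m/day.
In each layer the seepage velocity is v_i = q/n_i, so the layer transit time is t_i = b_i·n_i / q:
  layer 1 (sandy clay): t_1 = 8.96 × 0.04 / 0.0007003 = 511.8 d
  layer 2 (silty sand): t_2 = 1.51 × 0.19 / 0.0007003 = 409.7 d
  layer 3 (coarse sand): t_3 = 6.47 × 0.27 / 0.0007003 = 2495 d
Total t = Σ t_i = 3416 days = 9.353 years.

9.35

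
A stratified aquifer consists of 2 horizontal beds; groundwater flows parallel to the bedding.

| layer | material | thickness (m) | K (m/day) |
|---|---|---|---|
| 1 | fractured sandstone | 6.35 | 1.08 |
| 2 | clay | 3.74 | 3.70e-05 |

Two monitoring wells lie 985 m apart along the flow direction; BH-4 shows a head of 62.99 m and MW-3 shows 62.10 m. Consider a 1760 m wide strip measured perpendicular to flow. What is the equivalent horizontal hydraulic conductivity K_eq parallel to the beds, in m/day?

Flow is parallel to layering, so each bed carries its own Darcy discharge and the transmissivities add.
Σ(K_i·b_i) = 1.08×6.35 + 3.70e-05×3.74 = 6.858 m²/day.
Total thickness b = 10.09 m, so K_eq = Σ(K_i·b_i)/b = 0.6797 m/day.

0.680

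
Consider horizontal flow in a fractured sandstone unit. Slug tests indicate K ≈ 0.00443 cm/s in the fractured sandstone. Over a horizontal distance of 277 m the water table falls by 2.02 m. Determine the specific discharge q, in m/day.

Convert K: 0.00443 cm/s × 864 = 3.828 m/day.
Hydraulic gradient i = Δh / L = 2.02 / 277 = 0.007292.
Specific discharge q = K · i = 3.828 × 0.007292 = 0.02791 m/day.

0.0279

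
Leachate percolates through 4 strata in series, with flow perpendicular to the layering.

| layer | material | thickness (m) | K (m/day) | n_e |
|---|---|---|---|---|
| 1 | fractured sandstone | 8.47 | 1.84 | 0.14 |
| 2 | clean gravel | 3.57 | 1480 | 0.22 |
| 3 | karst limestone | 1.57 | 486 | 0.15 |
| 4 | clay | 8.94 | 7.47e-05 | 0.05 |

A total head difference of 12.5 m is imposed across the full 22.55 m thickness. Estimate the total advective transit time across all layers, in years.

69.6

With flow normal to the layers, continuity requires the same specific discharge q through every layer.
Σ(b_i/K_i) = 8.47/1.84 + 3.57/1480 + 1.57/486 + 8.94/7.47e-05 = 1.197e+05 d.
q = Δh / Σ(b_i/K_i) = 12.5 / 1.197e+05 = 0.0001044 m/day.
In each layer the seepage velocity is v_i = q/n_i, so the layer transit time is t_i = b_i·n_i / q:
  layer 1 (fractured sandstone): t_1 = 8.47 × 0.14 / 0.0001044 = 11354 d
  layer 2 (clean gravel): t_2 = 3.57 × 0.22 / 0.0001044 = 7520 d
  layer 3 (karst limestone): t_3 = 1.57 × 0.15 / 0.0001044 = 2255 d
  layer 4 (clay): t_4 = 8.94 × 0.05 / 0.0001044 = 4280 d
Total t = Σ t_i = 25408 days = 69.56 years.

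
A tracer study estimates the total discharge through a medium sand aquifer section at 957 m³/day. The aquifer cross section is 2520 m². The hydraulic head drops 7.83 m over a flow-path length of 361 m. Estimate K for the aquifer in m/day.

Hydraulic gradient i = Δh / L = 7.83 / 361 = 0.02169.
From Q = K·A·i, K = Q / (A·i) = 957 / (2520 × 0.02169) = 17.51 m/day.

17.5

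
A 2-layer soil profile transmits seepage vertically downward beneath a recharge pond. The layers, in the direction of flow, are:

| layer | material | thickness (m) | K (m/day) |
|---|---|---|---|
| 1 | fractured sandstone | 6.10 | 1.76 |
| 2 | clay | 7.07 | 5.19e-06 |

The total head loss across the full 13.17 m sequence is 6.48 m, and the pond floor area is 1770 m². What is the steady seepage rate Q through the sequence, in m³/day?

Flow is perpendicular to layering, so the layers act in series and the equivalent K is the thickness-weighted harmonic mean.
Total thickness L = 6.10 + 7.07 = 13.17 m.
Σ(b_i/K_i) = 6.10/1.76 + 7.07/5.19e-06 = 1.362e+06 d.
K_eq = L / Σ(b_i/K_i) = 13.17 / 1.362e+06 = 9.668e-06 m/day.
Q = K_eq · A · (Δh/L) = 9.668e-06 × 1770 × (6.48/13.17) = 0.008420 m³/day.

0.00842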